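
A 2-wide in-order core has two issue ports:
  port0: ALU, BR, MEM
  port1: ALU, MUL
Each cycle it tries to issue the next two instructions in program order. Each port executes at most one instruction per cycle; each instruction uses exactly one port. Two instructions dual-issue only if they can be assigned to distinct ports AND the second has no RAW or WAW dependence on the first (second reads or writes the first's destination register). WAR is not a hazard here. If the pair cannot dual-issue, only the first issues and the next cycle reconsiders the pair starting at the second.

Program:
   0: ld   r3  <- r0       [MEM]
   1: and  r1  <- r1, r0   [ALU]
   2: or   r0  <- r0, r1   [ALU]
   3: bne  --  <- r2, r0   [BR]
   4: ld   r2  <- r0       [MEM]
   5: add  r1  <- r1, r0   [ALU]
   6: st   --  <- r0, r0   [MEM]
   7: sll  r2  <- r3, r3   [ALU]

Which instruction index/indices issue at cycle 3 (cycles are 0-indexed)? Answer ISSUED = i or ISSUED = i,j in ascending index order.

  cy0 -> i0/i1 (ld.MEM/and.ALU) pair
  cy1 -> i2 (or.ALU) RAW r0
  cy2 -> i3 (bne.BR) no-port BR/MEM
  cy3 -> i4/i5 (ld.MEM/add.ALU) pair
  cy4 -> i6/i7 (st.MEM/sll.ALU) pair

ISSUED = 4,5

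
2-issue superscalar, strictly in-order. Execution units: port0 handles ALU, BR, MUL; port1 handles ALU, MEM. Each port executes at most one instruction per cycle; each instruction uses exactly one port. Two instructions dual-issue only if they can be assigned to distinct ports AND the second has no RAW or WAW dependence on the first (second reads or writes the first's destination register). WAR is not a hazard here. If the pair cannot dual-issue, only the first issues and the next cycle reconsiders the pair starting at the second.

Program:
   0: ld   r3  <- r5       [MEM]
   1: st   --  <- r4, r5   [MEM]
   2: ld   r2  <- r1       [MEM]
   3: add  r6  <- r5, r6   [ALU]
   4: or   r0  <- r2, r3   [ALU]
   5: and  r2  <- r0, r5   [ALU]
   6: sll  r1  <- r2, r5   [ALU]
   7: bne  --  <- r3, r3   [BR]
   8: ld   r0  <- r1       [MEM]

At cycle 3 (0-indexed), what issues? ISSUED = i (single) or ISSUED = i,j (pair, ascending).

#0 head=0: ld i0 no-port MEM/MEM
#1 head=1: st i1 no-port MEM/MEM
#2 head=2: ld;add i2/i3 pair
#3 head=4: or i4 RAW r0
#4 head=5: and i5 RAW r2
#5 head=6: sll;bne i6/i7 pair
#6 head=8: ld i8 tail

ISSUED = 4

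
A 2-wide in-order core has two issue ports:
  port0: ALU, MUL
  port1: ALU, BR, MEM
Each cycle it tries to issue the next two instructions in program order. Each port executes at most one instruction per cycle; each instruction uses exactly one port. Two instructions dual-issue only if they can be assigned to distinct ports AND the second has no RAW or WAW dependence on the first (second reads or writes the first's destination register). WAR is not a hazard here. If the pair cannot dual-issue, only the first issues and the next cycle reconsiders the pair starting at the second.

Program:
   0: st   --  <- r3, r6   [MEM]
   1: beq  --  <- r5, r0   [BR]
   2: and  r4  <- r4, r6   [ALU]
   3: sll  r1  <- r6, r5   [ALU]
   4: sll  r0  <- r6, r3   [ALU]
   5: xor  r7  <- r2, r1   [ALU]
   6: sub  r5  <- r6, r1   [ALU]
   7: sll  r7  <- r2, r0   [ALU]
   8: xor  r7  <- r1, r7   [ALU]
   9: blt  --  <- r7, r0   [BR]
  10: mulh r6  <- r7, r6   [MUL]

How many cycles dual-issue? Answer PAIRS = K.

PAIRS = 4

[0] i0  st.MEM  -- no-port MEM/BR
[1] i1&i2  beq.BR;and.ALU  -- dual
[2] i3&i4  sll.ALU;sll.ALU  -- dual
[3] i5&i6  xor.ALU;sub.ALU  -- dual
[4] i7  sll.ALU  -- RAW+WAW r7
[5] i8  xor.ALU  -- RAW r7
[6] i9&i10  blt.BR;mulh.MUL  -- dual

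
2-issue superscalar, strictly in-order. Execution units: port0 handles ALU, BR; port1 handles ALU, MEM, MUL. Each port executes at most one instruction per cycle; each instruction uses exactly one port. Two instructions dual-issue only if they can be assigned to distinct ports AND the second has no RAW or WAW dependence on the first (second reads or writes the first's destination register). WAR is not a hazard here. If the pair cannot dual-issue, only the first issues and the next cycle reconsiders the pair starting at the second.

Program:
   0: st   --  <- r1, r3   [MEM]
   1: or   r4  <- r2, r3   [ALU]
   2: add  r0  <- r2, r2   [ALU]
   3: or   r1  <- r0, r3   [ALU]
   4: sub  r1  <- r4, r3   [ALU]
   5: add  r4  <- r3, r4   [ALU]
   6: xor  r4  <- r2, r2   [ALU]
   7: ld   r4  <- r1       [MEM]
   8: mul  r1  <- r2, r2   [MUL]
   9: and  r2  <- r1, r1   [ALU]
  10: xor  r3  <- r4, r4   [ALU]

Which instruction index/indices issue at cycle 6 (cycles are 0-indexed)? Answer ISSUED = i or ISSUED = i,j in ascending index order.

[0] i0,i1  st or  -- pair
[1] i2  add  -- RAW r0
[2] i3  or  -- WAW r1
[3] i4,i5  sub add  -- pair
[4] i6  xor  -- WAW r4
[5] i7  ld  -- no-port MEM/MUL
[6] i8  mul  -- RAW r1
[7] i9,i10  and xor  -- pair

ISSUED = 8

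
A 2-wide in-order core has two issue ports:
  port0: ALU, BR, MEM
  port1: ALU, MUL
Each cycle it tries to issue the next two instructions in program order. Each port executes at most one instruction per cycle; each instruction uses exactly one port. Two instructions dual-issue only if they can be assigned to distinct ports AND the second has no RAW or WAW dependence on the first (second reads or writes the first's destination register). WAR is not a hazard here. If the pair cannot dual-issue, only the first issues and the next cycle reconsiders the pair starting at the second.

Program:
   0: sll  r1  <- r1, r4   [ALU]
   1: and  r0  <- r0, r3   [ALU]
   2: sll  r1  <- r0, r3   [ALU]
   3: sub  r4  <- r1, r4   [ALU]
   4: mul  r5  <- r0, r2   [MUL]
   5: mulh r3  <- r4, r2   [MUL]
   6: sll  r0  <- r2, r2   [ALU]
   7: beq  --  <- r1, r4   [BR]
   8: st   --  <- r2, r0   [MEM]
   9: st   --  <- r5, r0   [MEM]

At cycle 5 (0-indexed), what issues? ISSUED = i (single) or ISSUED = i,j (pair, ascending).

t=0 i0+i1:sll+and ; pair
t=1 i2:sll ; RAW r1
t=2 i3+i4:sub+mul ; pair
t=3 i5+i6:mulh+sll ; pair
t=4 i7:beq ; no-port BR/MEM
t=5 i8:st ; no-port MEM/MEM
t=6 i9:st ; tail

ISSUED = 8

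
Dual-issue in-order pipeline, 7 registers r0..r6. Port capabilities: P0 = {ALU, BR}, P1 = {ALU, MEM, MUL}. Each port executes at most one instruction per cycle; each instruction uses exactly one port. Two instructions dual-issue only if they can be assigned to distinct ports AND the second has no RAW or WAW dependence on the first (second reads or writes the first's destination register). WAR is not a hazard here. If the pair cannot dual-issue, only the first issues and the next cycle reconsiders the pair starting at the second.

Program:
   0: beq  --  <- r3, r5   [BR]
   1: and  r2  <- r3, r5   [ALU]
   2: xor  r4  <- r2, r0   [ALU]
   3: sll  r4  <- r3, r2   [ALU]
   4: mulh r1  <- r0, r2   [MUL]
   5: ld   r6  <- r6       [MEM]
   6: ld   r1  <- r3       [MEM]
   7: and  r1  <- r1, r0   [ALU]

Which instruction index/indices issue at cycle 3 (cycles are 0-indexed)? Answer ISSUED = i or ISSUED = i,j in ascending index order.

0. beq and @i0+i1  | 2-wide
1. xor @i2  | WAW r4
2. sll mulh @i3+i4  | 2-wide
3. ld @i5  | no-port MEM/MEM
4. ld @i6  | RAW+WAW r1
5. and @i7  | tail

ISSUED = 5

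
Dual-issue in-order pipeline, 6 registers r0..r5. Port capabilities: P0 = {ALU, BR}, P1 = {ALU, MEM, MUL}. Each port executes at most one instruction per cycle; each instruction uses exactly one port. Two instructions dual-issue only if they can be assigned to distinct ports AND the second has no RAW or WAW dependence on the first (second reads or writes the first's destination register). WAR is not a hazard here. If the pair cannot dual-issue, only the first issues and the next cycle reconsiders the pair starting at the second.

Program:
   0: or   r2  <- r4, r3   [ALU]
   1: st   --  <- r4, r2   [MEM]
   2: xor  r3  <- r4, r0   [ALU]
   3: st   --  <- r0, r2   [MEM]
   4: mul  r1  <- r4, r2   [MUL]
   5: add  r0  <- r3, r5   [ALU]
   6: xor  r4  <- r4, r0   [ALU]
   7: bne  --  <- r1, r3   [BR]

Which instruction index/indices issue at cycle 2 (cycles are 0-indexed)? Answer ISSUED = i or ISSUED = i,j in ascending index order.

ISSUED = 3

c0: i0 or.ALU  RAW r2
c1: i1&i2 st.MEM/xor.ALU  2-wide
c2: i3 st.MEM  no-port MEM/MUL
c3: i4&i5 mul.MUL/add.ALU  2-wide
c4: i6&i7 xor.ALU/bne.BR  2-wide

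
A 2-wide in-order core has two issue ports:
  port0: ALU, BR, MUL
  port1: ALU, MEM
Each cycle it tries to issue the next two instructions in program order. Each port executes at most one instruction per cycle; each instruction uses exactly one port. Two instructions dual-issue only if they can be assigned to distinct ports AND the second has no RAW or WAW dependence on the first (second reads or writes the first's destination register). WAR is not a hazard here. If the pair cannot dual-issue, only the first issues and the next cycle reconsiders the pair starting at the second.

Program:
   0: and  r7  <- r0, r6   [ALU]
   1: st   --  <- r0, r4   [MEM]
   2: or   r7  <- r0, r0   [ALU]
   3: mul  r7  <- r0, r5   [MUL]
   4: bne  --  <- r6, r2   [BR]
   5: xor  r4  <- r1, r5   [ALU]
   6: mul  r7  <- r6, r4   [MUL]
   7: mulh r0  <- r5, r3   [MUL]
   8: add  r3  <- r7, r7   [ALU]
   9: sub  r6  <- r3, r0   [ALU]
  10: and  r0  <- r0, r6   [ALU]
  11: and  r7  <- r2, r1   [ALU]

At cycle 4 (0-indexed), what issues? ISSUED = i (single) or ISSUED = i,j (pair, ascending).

ISSUED = 6

#0 head=0: and+st i0,i1 2-wide
#1 head=2: or i2 WAW r7
#2 head=3: mul i3 no-port MUL/BR
#3 head=4: bne+xor i4,i5 2-wide
#4 head=6: mul i6 no-port MUL/MUL
#5 head=7: mulh+add i7,i8 2-wide
#6 head=9: sub i9 RAW r6
#7 head=10: and+and i10,i11 2-wide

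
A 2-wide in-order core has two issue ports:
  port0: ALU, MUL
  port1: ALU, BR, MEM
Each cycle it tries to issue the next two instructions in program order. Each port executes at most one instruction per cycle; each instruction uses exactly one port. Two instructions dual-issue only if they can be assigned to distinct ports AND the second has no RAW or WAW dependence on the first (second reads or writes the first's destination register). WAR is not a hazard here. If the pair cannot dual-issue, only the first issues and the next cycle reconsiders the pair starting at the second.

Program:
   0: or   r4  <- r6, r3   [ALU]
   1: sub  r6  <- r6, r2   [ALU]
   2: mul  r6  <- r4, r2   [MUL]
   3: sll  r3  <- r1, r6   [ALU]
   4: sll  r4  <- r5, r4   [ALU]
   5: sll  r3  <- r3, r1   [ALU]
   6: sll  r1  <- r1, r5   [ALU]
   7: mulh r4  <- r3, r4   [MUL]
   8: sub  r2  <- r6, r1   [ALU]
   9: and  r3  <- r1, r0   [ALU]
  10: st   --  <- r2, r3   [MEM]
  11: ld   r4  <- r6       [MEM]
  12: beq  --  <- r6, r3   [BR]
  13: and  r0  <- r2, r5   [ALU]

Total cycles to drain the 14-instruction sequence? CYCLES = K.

CYCLES = 9

0. or.ALU;sub.ALU @i0/i1  | dual
1. mul.MUL @i2  | RAW r6
2. sll.ALU;sll.ALU @i3/i4  | dual
3. sll.ALU;sll.ALU @i5/i6  | dual
4. mulh.MUL;sub.ALU @i7/i8  | dual
5. and.ALU @i9  | RAW r3
6. st.MEM @i10  | no-port MEM/MEM
7. ld.MEM @i11  | no-port MEM/BR
8. beq.BR;and.ALU @i12/i13  | dual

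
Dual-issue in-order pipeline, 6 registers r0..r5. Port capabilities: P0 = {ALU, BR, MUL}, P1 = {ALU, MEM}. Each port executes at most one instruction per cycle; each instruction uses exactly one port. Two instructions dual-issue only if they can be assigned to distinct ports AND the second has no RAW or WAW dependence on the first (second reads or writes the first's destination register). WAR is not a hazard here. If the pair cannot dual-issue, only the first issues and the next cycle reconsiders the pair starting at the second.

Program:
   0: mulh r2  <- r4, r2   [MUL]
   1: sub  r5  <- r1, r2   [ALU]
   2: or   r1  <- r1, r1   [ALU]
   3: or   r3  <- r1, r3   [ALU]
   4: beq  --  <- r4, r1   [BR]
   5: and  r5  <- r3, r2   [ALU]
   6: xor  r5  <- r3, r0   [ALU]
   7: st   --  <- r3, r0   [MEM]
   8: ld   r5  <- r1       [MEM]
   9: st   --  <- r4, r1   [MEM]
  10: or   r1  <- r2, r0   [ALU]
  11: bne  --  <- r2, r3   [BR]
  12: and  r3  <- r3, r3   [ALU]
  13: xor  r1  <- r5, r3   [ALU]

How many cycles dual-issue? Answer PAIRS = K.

PAIRS = 5

[0] i0  mulh.MUL  -- RAW r2
[1] i1+i2  sub.ALU;or.ALU  -- pair
[2] i3+i4  or.ALU;beq.BR  -- pair
[3] i5  and.ALU  -- WAW r5
[4] i6+i7  xor.ALU;st.MEM  -- pair
[5] i8  ld.MEM  -- no-port MEM/MEM
[6] i9+i10  st.MEM;or.ALU  -- pair
[7] i11+i12  bne.BR;and.ALU  -- pair
[8] i13  xor.ALU  -- tail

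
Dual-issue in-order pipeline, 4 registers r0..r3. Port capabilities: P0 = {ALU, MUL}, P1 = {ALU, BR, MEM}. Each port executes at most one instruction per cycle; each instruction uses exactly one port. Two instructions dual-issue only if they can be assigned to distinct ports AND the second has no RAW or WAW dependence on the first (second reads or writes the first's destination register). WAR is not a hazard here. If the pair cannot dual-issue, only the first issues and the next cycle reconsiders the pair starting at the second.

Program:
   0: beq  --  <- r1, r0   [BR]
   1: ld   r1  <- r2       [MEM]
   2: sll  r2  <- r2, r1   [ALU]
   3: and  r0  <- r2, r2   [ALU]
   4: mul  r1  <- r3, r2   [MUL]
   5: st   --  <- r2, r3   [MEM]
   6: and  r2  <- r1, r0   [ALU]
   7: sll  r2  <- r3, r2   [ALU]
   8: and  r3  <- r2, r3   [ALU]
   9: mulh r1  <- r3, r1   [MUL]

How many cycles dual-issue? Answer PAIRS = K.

PAIRS = 2

#0 head=0: beq.BR i0 no-port BR/MEM
#1 head=1: ld.MEM i1 RAW r1
#2 head=2: sll.ALU i2 RAW r2
#3 head=3: and.ALU;mul.MUL i3/i4 pair
#4 head=5: st.MEM;and.ALU i5/i6 pair
#5 head=7: sll.ALU i7 RAW r2
#6 head=8: and.ALU i8 RAW r3
#7 head=9: mulh.MUL i9 tail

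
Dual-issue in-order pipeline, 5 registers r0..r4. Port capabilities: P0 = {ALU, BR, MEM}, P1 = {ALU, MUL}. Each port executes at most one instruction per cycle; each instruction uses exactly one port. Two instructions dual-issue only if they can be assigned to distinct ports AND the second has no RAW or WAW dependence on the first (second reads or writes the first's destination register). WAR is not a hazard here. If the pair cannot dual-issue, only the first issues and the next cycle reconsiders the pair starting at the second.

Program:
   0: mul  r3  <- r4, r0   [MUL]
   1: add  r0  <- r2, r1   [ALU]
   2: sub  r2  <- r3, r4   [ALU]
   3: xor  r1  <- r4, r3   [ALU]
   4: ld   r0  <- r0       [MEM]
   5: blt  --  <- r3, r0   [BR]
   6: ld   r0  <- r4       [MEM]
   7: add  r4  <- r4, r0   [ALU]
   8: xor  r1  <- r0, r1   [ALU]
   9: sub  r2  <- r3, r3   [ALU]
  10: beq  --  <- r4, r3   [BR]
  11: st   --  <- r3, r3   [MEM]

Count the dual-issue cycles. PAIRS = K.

PAIRS = 4

[0] i0+i1  mul.MUL+add.ALU  -- dual
[1] i2+i3  sub.ALU+xor.ALU  -- dual
[2] i4  ld.MEM  -- no-port MEM/BR
[3] i5  blt.BR  -- no-port BR/MEM
[4] i6  ld.MEM  -- RAW r0
[5] i7+i8  add.ALU+xor.ALU  -- dual
[6] i9+i10  sub.ALU+beq.BR  -- dual
[7] i11  st.MEM  -- tail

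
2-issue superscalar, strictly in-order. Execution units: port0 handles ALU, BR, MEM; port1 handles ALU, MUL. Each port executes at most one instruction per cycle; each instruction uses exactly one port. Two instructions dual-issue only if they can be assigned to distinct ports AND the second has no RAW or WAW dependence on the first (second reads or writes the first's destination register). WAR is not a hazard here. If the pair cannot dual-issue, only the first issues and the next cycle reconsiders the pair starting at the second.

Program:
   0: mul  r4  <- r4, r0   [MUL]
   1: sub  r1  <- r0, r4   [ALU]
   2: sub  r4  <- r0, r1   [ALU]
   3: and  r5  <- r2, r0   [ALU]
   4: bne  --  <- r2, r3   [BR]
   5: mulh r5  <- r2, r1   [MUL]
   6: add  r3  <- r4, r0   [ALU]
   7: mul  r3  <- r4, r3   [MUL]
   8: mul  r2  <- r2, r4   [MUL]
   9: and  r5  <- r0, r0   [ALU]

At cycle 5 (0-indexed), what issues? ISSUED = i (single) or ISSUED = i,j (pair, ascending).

#0 head=0: mul.MUL i0 RAW r4
#1 head=1: sub.ALU i1 RAW r1
#2 head=2: sub.ALU;and.ALU i2&i3 pair
#3 head=4: bne.BR;mulh.MUL i4&i5 pair
#4 head=6: add.ALU i6 RAW+WAW r3
#5 head=7: mul.MUL i7 no-port MUL/MUL
#6 head=8: mul.MUL;and.ALU i8&i9 pair

ISSUED = 7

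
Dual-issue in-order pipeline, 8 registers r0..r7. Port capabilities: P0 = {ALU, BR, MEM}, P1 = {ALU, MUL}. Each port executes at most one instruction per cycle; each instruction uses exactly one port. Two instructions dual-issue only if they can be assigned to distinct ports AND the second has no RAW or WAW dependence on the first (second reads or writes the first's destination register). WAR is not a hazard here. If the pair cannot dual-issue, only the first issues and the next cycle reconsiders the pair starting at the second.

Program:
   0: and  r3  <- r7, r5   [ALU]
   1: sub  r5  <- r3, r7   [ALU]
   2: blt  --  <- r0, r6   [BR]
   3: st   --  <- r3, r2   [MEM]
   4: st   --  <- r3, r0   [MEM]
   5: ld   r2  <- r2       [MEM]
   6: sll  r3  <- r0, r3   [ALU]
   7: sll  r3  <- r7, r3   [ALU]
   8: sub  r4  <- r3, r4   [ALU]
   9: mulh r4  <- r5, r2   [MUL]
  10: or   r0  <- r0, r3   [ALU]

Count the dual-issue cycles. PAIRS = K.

0. and.ALU @i0  | RAW r3
1. sub.ALU blt.BR @i1+i2  | 2-wide
2. st.MEM @i3  | no-port MEM/MEM
3. st.MEM @i4  | no-port MEM/MEM
4. ld.MEM sll.ALU @i5+i6  | 2-wide
5. sll.ALU @i7  | RAW r3
6. sub.ALU @i8  | WAW r4
7. mulh.MUL or.ALU @i9+i10  | 2-wide

PAIRS = 3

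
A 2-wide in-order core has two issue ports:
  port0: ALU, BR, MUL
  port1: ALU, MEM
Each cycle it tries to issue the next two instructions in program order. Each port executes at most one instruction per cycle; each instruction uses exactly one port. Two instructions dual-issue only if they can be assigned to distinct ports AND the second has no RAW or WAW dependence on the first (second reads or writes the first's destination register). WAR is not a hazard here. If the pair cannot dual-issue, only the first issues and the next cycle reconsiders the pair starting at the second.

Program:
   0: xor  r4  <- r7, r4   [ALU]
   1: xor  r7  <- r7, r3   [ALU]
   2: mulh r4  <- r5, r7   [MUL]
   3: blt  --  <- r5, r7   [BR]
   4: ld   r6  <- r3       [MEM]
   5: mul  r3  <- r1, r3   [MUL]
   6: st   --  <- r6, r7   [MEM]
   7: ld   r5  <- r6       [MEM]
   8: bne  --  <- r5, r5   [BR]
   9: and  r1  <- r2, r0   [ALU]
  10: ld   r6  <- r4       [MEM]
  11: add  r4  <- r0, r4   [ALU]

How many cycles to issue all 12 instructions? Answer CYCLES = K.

c0: i0/i1 xor.ALU/xor.ALU  dual
c1: i2 mulh.MUL  no-port MUL/BR
c2: i3/i4 blt.BR/ld.MEM  dual
c3: i5/i6 mul.MUL/st.MEM  dual
c4: i7 ld.MEM  RAW r5
c5: i8/i9 bne.BR/and.ALU  dual
c6: i10/i11 ld.MEM/add.ALU  dual

CYCLES = 7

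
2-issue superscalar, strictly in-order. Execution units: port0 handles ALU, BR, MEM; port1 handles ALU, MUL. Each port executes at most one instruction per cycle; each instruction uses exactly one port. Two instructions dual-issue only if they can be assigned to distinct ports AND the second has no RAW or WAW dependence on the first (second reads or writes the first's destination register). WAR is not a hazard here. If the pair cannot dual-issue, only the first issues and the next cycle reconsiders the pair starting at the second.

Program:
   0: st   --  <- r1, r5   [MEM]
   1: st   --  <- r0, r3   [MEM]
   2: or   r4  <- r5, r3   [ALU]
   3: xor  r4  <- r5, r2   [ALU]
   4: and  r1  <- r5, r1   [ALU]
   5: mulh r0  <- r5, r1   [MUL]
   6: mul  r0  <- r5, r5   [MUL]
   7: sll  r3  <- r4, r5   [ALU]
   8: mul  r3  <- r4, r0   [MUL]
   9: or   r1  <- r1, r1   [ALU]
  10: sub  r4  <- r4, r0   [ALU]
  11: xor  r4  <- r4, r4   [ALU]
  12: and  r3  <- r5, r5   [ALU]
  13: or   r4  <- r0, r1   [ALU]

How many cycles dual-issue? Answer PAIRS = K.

[0] i0  st.MEM  -- no-port MEM/MEM
[1] i1/i2  st.MEM+or.ALU  -- 2-wide
[2] i3/i4  xor.ALU+and.ALU  -- 2-wide
[3] i5  mulh.MUL  -- no-port MUL/MUL
[4] i6/i7  mul.MUL+sll.ALU  -- 2-wide
[5] i8/i9  mul.MUL+or.ALU  -- 2-wide
[6] i10  sub.ALU  -- RAW+WAW r4
[7] i11/i12  xor.ALU+and.ALU  -- 2-wide
[8] i13  or.ALU  -- tail

PAIRS = 5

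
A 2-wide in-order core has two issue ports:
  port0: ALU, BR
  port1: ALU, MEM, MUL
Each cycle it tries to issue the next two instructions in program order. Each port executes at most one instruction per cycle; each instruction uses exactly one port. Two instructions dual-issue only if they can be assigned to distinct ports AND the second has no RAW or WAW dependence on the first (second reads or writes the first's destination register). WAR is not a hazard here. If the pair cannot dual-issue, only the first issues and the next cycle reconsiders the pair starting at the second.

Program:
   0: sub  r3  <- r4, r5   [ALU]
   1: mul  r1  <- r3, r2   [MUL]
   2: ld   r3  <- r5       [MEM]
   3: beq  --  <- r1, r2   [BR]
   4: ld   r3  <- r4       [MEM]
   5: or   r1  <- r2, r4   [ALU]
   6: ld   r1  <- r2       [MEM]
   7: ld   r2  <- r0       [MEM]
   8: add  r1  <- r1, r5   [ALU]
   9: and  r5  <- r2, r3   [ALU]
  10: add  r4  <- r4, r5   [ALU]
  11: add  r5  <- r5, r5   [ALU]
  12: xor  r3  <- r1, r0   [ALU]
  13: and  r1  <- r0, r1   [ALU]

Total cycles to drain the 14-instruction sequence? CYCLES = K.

CYCLES = 9

t=0 i0:sub ; RAW r3
t=1 i1:mul ; no-port MUL/MEM
t=2 i2,i3:ld beq ; pair
t=3 i4,i5:ld or ; pair
t=4 i6:ld ; no-port MEM/MEM
t=5 i7,i8:ld add ; pair
t=6 i9:and ; RAW r5
t=7 i10,i11:add add ; pair
t=8 i12,i13:xor and ; pair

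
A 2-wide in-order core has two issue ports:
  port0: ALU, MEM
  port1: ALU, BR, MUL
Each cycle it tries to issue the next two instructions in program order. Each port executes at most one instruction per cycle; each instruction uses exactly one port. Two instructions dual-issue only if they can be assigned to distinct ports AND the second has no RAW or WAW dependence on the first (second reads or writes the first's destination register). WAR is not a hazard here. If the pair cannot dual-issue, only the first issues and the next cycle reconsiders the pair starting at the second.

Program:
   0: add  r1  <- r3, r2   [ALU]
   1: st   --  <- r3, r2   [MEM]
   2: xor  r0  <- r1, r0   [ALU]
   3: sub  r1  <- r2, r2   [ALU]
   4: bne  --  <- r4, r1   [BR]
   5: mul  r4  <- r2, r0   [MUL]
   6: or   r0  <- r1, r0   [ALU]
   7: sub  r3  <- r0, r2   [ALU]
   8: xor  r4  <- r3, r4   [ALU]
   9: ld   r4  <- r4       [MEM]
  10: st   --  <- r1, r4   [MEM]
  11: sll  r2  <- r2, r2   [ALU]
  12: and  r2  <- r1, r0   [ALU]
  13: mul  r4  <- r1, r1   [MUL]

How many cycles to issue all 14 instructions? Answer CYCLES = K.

t=0 i0,i1:add/st ; 2-wide
t=1 i2,i3:xor/sub ; 2-wide
t=2 i4:bne ; no-port BR/MUL
t=3 i5,i6:mul/or ; 2-wide
t=4 i7:sub ; RAW r3
t=5 i8:xor ; RAW+WAW r4
t=6 i9:ld ; no-port MEM/MEM
t=7 i10,i11:st/sll ; 2-wide
t=8 i12,i13:and/mul ; 2-wide

CYCLES = 9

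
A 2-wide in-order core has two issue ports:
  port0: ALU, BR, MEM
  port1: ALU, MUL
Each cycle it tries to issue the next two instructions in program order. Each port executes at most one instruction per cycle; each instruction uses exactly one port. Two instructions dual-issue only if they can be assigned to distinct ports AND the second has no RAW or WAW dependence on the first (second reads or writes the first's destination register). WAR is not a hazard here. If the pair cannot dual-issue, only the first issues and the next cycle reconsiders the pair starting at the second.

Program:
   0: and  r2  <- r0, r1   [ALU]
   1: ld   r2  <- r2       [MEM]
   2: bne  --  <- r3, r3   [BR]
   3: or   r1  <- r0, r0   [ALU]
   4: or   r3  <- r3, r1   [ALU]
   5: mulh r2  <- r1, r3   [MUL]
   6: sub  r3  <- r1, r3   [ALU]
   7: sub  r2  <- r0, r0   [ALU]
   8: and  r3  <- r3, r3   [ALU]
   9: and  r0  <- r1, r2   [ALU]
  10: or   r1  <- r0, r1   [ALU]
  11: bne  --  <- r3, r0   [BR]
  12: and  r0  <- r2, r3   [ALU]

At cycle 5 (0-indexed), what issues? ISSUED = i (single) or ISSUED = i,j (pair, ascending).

0. and.ALU @i0  | RAW+WAW r2
1. ld.MEM @i1  | no-port MEM/BR
2. bne.BR or.ALU @i2/i3  | dual
3. or.ALU @i4  | RAW r3
4. mulh.MUL sub.ALU @i5/i6  | dual
5. sub.ALU and.ALU @i7/i8  | dual
6. and.ALU @i9  | RAW r0
7. or.ALU bne.BR @i10/i11  | dual
8. and.ALU @i12  | tail

ISSUED = 7,8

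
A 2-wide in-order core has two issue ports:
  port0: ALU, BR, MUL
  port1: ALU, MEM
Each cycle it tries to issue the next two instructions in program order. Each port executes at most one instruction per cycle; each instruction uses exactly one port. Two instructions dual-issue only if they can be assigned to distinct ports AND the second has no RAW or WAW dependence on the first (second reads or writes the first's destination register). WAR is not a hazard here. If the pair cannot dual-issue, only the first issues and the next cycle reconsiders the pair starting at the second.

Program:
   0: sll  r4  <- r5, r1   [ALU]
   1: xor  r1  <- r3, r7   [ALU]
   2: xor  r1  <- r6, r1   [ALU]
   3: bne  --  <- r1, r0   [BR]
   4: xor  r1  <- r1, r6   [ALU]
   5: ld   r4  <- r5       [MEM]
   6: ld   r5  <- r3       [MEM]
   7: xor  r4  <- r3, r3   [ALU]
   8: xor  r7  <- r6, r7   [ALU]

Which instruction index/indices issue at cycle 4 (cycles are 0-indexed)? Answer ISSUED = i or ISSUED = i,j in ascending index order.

ISSUED = 6,7

0. sll;xor @i0&i1  | dual
1. xor @i2  | RAW r1
2. bne;xor @i3&i4  | dual
3. ld @i5  | no-port MEM/MEM
4. ld;xor @i6&i7  | dual
5. xor @i8  | tail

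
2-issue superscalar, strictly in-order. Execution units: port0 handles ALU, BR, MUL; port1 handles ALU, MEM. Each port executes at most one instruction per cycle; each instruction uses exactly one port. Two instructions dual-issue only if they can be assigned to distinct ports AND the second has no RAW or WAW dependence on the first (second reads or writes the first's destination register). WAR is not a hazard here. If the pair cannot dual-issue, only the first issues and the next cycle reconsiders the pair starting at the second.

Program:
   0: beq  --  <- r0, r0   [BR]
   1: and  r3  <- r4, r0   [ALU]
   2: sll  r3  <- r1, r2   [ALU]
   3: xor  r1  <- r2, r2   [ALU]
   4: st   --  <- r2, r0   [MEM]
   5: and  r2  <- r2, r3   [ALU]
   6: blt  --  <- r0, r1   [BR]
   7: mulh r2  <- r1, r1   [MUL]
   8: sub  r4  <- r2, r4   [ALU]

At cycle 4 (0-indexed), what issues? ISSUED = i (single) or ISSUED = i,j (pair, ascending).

ISSUED = 7

[0] i0,i1  beq/and  -- pair
[1] i2,i3  sll/xor  -- pair
[2] i4,i5  st/and  -- pair
[3] i6  blt  -- no-port BR/MUL
[4] i7  mulh  -- RAW r2
[5] i8  sub  -- tail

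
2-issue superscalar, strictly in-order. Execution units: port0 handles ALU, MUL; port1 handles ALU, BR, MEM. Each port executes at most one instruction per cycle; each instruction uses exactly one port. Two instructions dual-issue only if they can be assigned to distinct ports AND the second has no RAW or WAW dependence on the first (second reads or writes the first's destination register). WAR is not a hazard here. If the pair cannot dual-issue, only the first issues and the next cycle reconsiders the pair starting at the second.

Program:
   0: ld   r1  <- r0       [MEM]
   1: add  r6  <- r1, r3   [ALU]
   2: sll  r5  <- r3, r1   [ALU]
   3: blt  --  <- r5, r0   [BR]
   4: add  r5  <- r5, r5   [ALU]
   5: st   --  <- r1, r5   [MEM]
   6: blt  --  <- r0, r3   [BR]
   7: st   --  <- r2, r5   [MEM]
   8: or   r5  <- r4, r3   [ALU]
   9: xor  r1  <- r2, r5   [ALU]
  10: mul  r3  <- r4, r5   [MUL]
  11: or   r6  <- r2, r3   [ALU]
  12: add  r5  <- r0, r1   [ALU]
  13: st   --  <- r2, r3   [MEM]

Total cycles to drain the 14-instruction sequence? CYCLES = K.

[0] i0  ld  -- RAW r1
[1] i1&i2  add+sll  -- pair
[2] i3&i4  blt+add  -- pair
[3] i5  st  -- no-port MEM/BR
[4] i6  blt  -- no-port BR/MEM
[5] i7&i8  st+or  -- pair
[6] i9&i10  xor+mul  -- pair
[7] i11&i12  or+add  -- pair
[8] i13  st  -- tail

CYCLES = 9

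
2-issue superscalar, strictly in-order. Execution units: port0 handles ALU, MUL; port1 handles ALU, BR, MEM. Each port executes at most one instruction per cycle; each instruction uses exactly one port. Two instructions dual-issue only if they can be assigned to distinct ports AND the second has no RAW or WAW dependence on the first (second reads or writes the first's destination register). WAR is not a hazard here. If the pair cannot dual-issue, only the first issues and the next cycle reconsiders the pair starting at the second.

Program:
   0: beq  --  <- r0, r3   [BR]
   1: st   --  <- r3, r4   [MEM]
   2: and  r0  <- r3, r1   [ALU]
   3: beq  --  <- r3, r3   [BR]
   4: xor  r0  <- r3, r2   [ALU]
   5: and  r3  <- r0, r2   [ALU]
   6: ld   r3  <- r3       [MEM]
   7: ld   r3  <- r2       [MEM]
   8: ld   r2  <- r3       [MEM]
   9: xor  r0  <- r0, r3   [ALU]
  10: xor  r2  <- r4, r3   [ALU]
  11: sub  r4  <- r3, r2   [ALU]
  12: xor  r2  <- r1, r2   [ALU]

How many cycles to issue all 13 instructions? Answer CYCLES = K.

CYCLES = 9

0. beq @i0  | no-port BR/MEM
1. st/and @i1,i2  | dual
2. beq/xor @i3,i4  | dual
3. and @i5  | RAW+WAW r3
4. ld @i6  | no-port MEM/MEM
5. ld @i7  | no-port MEM/MEM
6. ld/xor @i8,i9  | dual
7. xor @i10  | RAW r2
8. sub/xor @i11,i12  | dual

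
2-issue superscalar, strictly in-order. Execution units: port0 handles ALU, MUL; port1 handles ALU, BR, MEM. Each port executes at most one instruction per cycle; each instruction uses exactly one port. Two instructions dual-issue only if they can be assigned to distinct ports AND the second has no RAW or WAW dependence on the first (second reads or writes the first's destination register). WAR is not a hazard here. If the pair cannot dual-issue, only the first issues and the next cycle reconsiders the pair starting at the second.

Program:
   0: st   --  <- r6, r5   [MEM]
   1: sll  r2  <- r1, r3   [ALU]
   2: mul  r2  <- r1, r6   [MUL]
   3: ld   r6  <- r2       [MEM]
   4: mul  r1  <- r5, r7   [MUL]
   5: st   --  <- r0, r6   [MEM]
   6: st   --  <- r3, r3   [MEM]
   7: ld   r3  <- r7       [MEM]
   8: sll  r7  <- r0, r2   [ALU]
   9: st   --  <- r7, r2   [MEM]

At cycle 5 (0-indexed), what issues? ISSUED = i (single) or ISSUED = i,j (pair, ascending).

ISSUED = 7,8

0. st.MEM sll.ALU @i0&i1  | dual
1. mul.MUL @i2  | RAW r2
2. ld.MEM mul.MUL @i3&i4  | dual
3. st.MEM @i5  | no-port MEM/MEM
4. st.MEM @i6  | no-port MEM/MEM
5. ld.MEM sll.ALU @i7&i8  | dual
6. st.MEM @i9  | tail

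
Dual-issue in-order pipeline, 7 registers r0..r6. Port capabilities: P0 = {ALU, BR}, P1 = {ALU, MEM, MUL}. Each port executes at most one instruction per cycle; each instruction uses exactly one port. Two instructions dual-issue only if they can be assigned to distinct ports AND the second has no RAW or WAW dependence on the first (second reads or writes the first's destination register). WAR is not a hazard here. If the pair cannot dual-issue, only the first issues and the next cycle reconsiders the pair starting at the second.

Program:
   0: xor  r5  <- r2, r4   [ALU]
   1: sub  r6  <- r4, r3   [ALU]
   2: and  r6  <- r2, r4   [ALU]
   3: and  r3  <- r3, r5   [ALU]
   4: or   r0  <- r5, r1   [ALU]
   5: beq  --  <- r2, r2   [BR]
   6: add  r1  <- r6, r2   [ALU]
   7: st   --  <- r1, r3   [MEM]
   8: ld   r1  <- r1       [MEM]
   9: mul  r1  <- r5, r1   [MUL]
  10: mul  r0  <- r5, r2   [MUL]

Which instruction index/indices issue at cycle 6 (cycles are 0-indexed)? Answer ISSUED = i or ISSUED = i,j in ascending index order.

[0] i0&i1  xor+sub  -- dual
[1] i2&i3  and+and  -- dual
[2] i4&i5  or+beq  -- dual
[3] i6  add  -- RAW r1
[4] i7  st  -- no-port MEM/MEM
[5] i8  ld  -- no-port MEM/MUL
[6] i9  mul  -- no-port MUL/MUL
[7] i10  mul  -- tail

ISSUED = 9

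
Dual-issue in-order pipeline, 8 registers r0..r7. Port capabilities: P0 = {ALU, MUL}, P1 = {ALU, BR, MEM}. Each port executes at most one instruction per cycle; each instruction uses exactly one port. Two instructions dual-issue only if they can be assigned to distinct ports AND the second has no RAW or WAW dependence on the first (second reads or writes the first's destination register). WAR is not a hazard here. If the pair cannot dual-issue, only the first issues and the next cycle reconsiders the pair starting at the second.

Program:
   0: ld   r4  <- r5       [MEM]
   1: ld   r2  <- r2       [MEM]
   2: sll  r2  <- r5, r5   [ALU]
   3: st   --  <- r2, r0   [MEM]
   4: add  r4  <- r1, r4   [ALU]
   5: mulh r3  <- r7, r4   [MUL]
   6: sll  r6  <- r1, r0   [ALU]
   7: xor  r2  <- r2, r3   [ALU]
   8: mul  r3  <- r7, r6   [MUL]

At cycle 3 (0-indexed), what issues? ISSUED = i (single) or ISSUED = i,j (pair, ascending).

#0 head=0: ld i0 no-port MEM/MEM
#1 head=1: ld i1 WAW r2
#2 head=2: sll i2 RAW r2
#3 head=3: st+add i3/i4 dual
#4 head=5: mulh+sll i5/i6 dual
#5 head=7: xor+mul i7/i8 dual

ISSUED = 3,4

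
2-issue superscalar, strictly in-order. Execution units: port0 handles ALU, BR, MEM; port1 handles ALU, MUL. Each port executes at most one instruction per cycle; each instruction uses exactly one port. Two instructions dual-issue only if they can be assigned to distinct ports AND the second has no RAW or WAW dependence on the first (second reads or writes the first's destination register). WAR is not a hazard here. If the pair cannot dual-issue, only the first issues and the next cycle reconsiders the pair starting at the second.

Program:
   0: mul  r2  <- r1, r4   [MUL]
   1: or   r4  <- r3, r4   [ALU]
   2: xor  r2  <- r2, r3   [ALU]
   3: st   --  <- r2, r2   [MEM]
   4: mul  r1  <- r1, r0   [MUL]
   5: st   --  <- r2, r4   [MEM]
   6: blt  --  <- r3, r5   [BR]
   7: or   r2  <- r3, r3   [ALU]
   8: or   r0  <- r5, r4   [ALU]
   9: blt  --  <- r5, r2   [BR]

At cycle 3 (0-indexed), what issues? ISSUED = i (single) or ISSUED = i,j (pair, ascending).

0. mul.MUL;or.ALU @i0/i1  | 2-wide
1. xor.ALU @i2  | RAW r2
2. st.MEM;mul.MUL @i3/i4  | 2-wide
3. st.MEM @i5  | no-port MEM/BR
4. blt.BR;or.ALU @i6/i7  | 2-wide
5. or.ALU;blt.BR @i8/i9  | 2-wide

ISSUED = 5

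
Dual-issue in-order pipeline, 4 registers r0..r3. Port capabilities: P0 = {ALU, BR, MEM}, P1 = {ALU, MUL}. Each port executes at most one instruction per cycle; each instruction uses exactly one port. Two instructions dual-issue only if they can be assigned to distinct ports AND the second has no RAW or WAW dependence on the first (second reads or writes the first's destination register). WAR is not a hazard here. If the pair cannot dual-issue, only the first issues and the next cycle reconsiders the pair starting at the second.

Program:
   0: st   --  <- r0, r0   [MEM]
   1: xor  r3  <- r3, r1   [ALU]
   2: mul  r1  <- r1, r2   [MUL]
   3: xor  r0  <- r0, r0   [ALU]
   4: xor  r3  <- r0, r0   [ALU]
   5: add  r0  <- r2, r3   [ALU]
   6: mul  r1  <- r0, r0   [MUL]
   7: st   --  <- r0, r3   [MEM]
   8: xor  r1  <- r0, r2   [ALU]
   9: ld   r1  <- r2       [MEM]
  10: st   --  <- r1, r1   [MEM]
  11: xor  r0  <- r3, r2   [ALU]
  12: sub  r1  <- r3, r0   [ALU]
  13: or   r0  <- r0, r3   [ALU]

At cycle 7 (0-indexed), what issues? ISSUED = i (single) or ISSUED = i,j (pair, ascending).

0. st;xor @i0&i1  | dual
1. mul;xor @i2&i3  | dual
2. xor @i4  | RAW r3
3. add @i5  | RAW r0
4. mul;st @i6&i7  | dual
5. xor @i8  | WAW r1
6. ld @i9  | no-port MEM/MEM
7. st;xor @i10&i11  | dual
8. sub;or @i12&i13  | dual

ISSUED = 10,11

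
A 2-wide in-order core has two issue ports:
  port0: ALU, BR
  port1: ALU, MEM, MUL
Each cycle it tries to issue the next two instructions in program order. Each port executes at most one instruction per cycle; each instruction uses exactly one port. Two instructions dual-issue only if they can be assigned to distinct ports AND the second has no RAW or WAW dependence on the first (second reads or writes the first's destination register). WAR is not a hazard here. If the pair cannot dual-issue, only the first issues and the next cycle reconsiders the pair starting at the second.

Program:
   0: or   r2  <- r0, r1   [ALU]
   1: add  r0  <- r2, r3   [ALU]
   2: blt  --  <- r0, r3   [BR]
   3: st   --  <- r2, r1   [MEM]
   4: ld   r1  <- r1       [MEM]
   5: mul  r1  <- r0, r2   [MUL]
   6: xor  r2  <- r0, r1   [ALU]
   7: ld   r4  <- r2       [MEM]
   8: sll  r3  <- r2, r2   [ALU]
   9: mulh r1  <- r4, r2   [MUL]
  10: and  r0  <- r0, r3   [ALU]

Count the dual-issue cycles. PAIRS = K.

PAIRS = 3

0. or @i0  | RAW r2
1. add @i1  | RAW r0
2. blt;st @i2/i3  | dual
3. ld @i4  | no-port MEM/MUL
4. mul @i5  | RAW r1
5. xor @i6  | RAW r2
6. ld;sll @i7/i8  | dual
7. mulh;and @i9/i10  | dual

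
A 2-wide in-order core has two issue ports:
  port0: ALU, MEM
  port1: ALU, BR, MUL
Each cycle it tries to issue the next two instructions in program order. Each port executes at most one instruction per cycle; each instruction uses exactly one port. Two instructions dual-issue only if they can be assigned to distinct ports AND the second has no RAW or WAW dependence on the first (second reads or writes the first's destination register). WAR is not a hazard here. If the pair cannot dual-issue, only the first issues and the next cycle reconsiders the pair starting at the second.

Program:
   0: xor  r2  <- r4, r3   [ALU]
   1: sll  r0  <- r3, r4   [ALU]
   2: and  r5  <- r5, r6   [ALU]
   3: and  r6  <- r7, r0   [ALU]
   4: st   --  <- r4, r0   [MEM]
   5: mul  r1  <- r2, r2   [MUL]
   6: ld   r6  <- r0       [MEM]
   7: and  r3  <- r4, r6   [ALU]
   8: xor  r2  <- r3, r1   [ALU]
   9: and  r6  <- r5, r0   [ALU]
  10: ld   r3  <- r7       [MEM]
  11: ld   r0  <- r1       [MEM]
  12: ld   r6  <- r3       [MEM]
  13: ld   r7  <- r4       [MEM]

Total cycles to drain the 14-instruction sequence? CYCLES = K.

CYCLES = 10

0. xor sll @i0,i1  | pair
1. and and @i2,i3  | pair
2. st mul @i4,i5  | pair
3. ld @i6  | RAW r6
4. and @i7  | RAW r3
5. xor and @i8,i9  | pair
6. ld @i10  | no-port MEM/MEM
7. ld @i11  | no-port MEM/MEM
8. ld @i12  | no-port MEM/MEM
9. ld @i13  | tail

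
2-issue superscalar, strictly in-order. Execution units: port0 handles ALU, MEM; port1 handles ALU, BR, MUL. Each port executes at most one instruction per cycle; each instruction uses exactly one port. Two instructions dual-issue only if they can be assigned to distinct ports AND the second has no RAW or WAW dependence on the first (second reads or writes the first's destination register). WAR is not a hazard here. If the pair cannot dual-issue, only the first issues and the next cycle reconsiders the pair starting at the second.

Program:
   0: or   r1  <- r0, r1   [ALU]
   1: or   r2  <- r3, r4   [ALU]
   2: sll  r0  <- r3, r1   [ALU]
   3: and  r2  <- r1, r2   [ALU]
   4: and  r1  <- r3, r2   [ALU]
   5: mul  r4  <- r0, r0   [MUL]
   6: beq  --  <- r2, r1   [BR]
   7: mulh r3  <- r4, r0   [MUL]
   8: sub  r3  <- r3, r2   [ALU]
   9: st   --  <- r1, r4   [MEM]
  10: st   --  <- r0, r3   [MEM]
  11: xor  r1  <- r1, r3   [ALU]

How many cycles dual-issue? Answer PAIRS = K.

PAIRS = 5

c0: i0&i1 or.ALU/or.ALU  dual
c1: i2&i3 sll.ALU/and.ALU  dual
c2: i4&i5 and.ALU/mul.MUL  dual
c3: i6 beq.BR  no-port BR/MUL
c4: i7 mulh.MUL  RAW+WAW r3
c5: i8&i9 sub.ALU/st.MEM  dual
c6: i10&i11 st.MEM/xor.ALU  dual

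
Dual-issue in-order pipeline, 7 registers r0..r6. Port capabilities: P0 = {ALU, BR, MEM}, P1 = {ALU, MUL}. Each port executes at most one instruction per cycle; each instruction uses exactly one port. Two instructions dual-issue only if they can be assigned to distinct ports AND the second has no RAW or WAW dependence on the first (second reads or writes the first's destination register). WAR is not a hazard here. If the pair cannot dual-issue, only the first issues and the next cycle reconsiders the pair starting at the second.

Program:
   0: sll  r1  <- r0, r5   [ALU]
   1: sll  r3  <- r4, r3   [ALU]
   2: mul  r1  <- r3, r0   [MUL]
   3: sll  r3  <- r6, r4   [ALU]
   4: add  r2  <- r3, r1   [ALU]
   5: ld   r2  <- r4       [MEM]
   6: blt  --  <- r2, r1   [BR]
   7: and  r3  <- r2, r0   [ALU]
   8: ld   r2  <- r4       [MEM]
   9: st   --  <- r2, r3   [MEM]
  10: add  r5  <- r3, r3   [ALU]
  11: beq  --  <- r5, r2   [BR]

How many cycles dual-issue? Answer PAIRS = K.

PAIRS = 4

  cy0 -> i0&i1 (sll sll) pair
  cy1 -> i2&i3 (mul sll) pair
  cy2 -> i4 (add) WAW r2
  cy3 -> i5 (ld) no-port MEM/BR
  cy4 -> i6&i7 (blt and) pair
  cy5 -> i8 (ld) no-port MEM/MEM
  cy6 -> i9&i10 (st add) pair
  cy7 -> i11 (beq) tail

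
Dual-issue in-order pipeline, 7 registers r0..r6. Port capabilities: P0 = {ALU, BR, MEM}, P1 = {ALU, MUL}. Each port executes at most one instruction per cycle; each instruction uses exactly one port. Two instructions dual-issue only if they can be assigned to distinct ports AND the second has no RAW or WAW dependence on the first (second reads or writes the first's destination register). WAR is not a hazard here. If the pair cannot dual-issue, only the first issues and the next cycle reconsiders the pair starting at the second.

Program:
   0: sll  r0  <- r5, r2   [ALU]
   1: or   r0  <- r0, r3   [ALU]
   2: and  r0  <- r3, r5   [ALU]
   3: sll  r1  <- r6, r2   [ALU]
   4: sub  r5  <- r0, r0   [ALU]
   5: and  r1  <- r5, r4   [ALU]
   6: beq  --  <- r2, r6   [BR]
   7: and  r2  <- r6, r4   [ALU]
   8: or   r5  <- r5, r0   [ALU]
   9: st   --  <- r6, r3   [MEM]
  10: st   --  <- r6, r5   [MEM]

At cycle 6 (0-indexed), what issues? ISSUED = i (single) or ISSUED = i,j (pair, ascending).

0. sll @i0  | RAW+WAW r0
1. or @i1  | WAW r0
2. and+sll @i2,i3  | dual
3. sub @i4  | RAW r5
4. and+beq @i5,i6  | dual
5. and+or @i7,i8  | dual
6. st @i9  | no-port MEM/MEM
7. st @i10  | tail

ISSUED = 9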